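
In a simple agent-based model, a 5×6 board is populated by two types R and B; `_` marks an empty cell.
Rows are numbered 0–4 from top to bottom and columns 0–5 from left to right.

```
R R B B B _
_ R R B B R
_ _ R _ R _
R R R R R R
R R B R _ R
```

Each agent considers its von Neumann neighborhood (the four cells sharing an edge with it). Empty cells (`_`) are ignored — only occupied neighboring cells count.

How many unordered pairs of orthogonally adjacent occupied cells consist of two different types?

8

Scan each occupied cell's neighbors to the right and below so each pair is counted once.
Row 0: R(0,0)–R(0,1)= R(0,1)–B(0,2)≠ R(0,1)–R(1,1)= B(0,2)–B(0,3)= B(0,2)–R(1,2)≠ B(0,3)–B(0,4)= B(0,3)–B(1,3)= B(0,4)–B(1,4)=  → 2/8 unlike.
Row 1: R(1,1)–R(1,2)= R(1,2)–B(1,3)≠ R(1,2)–R(2,2)= B(1,3)–B(1,4)= B(1,4)–R(1,5)≠ B(1,4)–R(2,4)≠  → 3/6 unlike.
Row 2: R(2,2)–R(3,2)= R(2,4)–R(3,4)=  → 0/2 unlike.
Row 3: R(3,0)–R(3,1)= R(3,0)–R(4,0)= R(3,1)–R(3,2)= R(3,1)–R(4,1)= R(3,2)–R(3,3)= R(3,2)–B(4,2)≠ R(3,3)–R(3,4)= R(3,3)–R(4,3)= R(3,4)–R(3,5)= R(3,5)–R(4,5)=  → 1/10 unlike.
Row 4: R(4,0)–R(4,1)= R(4,1)–B(4,2)≠ B(4,2)–R(4,3)≠  → 2/3 unlike.
Total adjacent occupied pairs: 29; unlike-type pairs: 8.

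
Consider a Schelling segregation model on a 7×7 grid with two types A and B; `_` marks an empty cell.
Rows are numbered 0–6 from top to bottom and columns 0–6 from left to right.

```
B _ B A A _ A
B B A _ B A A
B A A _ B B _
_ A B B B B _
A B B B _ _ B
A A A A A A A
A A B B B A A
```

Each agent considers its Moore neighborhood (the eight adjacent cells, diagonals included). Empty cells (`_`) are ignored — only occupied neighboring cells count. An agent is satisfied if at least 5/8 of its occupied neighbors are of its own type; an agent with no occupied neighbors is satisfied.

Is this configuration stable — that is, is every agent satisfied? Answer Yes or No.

(0,0)B 2/2 ok
(0,2)B 1/3 unhappy
(0,3)A 2/4 unhappy
(0,4)A 2/3 ok
(0,6)A 2/2 ok
(1,0)B 3/4 ok
(1,1)B 4/7 unhappy
(1,2)A 3/5 unhappy
(1,4)B 2/5 unhappy
(1,5)A 3/6 unhappy
(1,6)A 2/3 ok
(2,0)B 2/4 unhappy
(2,1)A 3/7 unhappy
(2,2)A 3/6 unhappy
(2,4)B 5/6 ok
(2,5)B 4/6 ok
(3,1)A 3/7 unhappy
(3,2)B 4/7 unhappy
(3,3)B 5/6 ok
(3,4)B 5/5 ok
(3,5)B 4/4 ok
(4,0)A 3/4 ok
(4,1)B 2/7 unhappy
(4,2)B 4/8 unhappy
(4,3)B 4/7 unhappy
(4,6)B 1/3 unhappy
(5,0)A 4/5 ok
(5,1)A 5/8 ok
(5,2)A 3/8 unhappy
(5,3)A 2/7 unhappy
(5,4)A 3/6 unhappy
(5,5)A 4/6 ok
(5,6)A 3/4 ok
(6,0)A 3/3 ok
(6,1)A 4/5 ok
(6,2)B 1/5 unhappy
(6,3)B 2/5 unhappy
(6,4)B 1/5 unhappy
(6,5)A 4/5 ok
(6,6)A 3/3 ok
For instance (0,2) has only 1/3 same-type neighbors, below 5/8.

No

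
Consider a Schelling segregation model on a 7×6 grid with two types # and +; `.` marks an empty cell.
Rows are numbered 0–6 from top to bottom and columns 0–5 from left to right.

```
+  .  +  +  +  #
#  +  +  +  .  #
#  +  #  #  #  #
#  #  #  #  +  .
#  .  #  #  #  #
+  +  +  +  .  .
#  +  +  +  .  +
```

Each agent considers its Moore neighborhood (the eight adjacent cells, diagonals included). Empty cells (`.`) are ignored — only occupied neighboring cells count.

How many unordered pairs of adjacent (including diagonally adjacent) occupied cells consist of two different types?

35

Scan each occupied cell's neighbors to the right and below (and the two forward diagonals) so each pair is counted once.
From row 0: 3 unlike of 13 pairs (running 3/13).
From row 1: 9 unlike of 16 pairs (running 12/29).
From row 2: 8 unlike of 19 pairs (running 20/48).
From row 3: 4 unlike of 15 pairs (running 24/63).
From row 4: 8 unlike of 11 pairs (running 32/74).
From row 5: 2 unlike of 13 pairs (running 34/87).
From row 6: 1 unlike of 3 pairs (running 35/90).
Total adjacent occupied pairs: 90; unlike-type pairs: 35.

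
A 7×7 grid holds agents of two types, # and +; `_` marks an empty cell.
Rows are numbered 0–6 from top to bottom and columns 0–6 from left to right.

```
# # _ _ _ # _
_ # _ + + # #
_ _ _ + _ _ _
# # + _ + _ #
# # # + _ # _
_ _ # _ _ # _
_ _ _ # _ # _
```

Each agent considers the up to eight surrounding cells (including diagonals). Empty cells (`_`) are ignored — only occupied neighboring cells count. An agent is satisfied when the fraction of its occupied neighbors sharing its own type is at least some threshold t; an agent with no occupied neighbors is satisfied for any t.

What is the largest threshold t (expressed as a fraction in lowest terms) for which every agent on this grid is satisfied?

2/5

Row 0: (0,0)# 2/2 · (0,1)# 2/2 · (0,5)# 2/3
Row 1: (1,1)# 2/2 · (1,3)+ 2/2 · (1,4)+ 2/4 · (1,5)# 2/3 · (1,6)# 2/2
Row 2: (2,3)+ 4/4
Row 3: (3,0)# 3/3 · (3,1)# 4/5 · (3,2)+ 2/5 · (3,4)+ 2/3 · (3,6)# 1/1
Row 4: (4,0)# 3/3 · (4,1)# 5/6 · (4,2)# 3/5 · (4,3)+ 2/4 · (4,5)# 2/3
Row 5: (5,2)# 3/4 · (5,5)# 2/2
Row 6: (6,3)# 1/1 · (6,5)# 1/1
The smallest same-type fraction is 2/5 at (3,2), which reduces to 2/5. Any threshold above that leaves this agent unsatisfied.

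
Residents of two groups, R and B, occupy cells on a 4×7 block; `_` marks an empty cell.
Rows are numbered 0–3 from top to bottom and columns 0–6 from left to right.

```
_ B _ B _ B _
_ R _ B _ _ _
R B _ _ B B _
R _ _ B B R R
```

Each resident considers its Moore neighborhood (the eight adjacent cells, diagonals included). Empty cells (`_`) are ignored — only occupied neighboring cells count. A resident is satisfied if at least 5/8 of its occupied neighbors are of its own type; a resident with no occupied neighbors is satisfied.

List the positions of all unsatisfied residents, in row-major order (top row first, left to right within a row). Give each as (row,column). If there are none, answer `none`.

(0,1)B 0/1 ✗
(0,3)B 1/1 ✓
(0,5)B 0/0 ✓
(1,1)R 1/3 ✗
(1,3)B 2/2 ✓
(2,0)R 2/3 ✓
(2,1)B 0/3 ✗
(2,4)B 4/5 ✓
(2,5)B 2/4 ✗
(3,0)R 1/2 ✗
(3,3)B 2/2 ✓
(3,4)B 3/4 ✓
(3,5)R 1/4 ✗
(3,6)R 1/2 ✗

(0,1), (1,1), (2,1), (2,5), (3,0), (3,5), (3,6)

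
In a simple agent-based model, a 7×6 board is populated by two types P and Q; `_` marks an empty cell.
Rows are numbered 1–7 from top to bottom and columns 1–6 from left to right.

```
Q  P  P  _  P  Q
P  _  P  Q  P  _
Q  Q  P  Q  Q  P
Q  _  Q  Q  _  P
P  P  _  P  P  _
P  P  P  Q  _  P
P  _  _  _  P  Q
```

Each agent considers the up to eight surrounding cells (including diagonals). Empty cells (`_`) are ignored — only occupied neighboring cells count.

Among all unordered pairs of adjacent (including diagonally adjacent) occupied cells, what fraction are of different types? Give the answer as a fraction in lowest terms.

Scan each occupied cell's neighbors to the right and below (and the two forward diagonals) so each pair is counted once.
Row 1: Q(1,1)–P(1,2)≠ Q(1,1)–P(2,1)≠ P(1,2)–P(1,3)= P(1,2)–P(2,3)= P(1,2)–P(2,1)= P(1,3)–P(2,3)= P(1,3)–Q(2,4)≠ P(1,5)–Q(1,6)≠ P(1,5)–P(2,5)= P(1,5)–Q(2,4)≠ Q(1,6)–P(2,5)≠  → 6/11 unlike.
Row 2: P(2,1)–Q(3,1)≠ P(2,1)–Q(3,2)≠ P(2,3)–Q(2,4)≠ P(2,3)–P(3,3)= P(2,3)–Q(3,4)≠ P(2,3)–Q(3,2)≠ Q(2,4)–P(2,5)≠ Q(2,4)–Q(3,4)= Q(2,4)–Q(3,5)= Q(2,4)–P(3,3)≠ P(2,5)–Q(3,5)≠ P(2,5)–P(3,6)= P(2,5)–Q(3,4)≠  → 9/13 unlike.
Row 3: Q(3,1)–Q(3,2)= Q(3,1)–Q(4,1)= Q(3,2)–P(3,3)≠ Q(3,2)–Q(4,3)= Q(3,2)–Q(4,1)= P(3,3)–Q(3,4)≠ P(3,3)–Q(4,3)≠ P(3,3)–Q(4,4)≠ Q(3,4)–Q(3,5)= Q(3,4)–Q(4,4)= Q(3,4)–Q(4,3)= Q(3,5)–P(3,6)≠ Q(3,5)–P(4,6)≠ Q(3,5)–Q(4,4)= P(3,6)–P(4,6)=  → 6/15 unlike.
Row 4: Q(4,1)–P(5,1)≠ Q(4,1)–P(5,2)≠ Q(4,3)–Q(4,4)= Q(4,3)–P(5,4)≠ Q(4,3)–P(5,2)≠ Q(4,4)–P(5,4)≠ Q(4,4)–P(5,5)≠ P(4,6)–P(5,5)=  → 6/8 unlike.
Row 5: P(5,1)–P(5,2)= P(5,1)–P(6,1)= P(5,1)–P(6,2)= P(5,2)–P(6,2)= P(5,2)–P(6,3)= P(5,2)–P(6,1)= P(5,4)–P(5,5)= P(5,4)–Q(6,4)≠ P(5,4)–P(6,3)= P(5,5)–P(6,6)= P(5,5)–Q(6,4)≠  → 2/11 unlike.
Row 6: P(6,1)–P(6,2)= P(6,1)–P(7,1)= P(6,2)–P(6,3)= P(6,2)–P(7,1)= P(6,3)–Q(6,4)≠ Q(6,4)–P(7,5)≠ P(6,6)–Q(7,6)≠ P(6,6)–P(7,5)=  → 3/8 unlike.
Row 7: P(7,5)–Q(7,6)≠  → 1/1 unlike.
Total adjacent occupied pairs: 67; unlike-type pairs: 33.
33/67 is already in lowest terms.

33/67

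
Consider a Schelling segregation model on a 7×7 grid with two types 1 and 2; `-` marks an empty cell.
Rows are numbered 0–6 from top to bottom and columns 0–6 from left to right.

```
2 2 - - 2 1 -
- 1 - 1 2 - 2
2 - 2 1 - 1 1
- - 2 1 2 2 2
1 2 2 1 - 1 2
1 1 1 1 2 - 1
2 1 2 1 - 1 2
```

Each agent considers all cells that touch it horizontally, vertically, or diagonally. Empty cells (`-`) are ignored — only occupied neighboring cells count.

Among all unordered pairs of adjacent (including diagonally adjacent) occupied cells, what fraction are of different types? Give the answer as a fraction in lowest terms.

Scan each occupied cell's neighbors to the right and below (and the two forward diagonals) so each pair is counted once.
From row 0: 6 unlike of 8 pairs (running 6/8).
From row 1: 8 unlike of 9 pairs (running 14/17).
From row 2: 9 unlike of 12 pairs (running 23/29).
From row 3: 8 unlike of 15 pairs (running 31/44).
From row 4: 12 unlike of 18 pairs (running 43/62).
From row 5: 9 unlike of 18 pairs (running 52/80).
From row 6: 4 unlike of 4 pairs (running 56/84).
Total adjacent occupied pairs: 84; unlike-type pairs: 56.
56/84 reduces to 2/3.

2/3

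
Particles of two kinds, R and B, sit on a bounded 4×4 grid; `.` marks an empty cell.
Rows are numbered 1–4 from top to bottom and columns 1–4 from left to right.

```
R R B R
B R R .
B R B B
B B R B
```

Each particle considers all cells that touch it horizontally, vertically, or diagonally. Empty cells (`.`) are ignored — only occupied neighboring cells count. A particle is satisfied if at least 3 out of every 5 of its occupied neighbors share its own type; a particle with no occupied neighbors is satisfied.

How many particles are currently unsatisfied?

9

Row 1: (1,1)R 2/3 ok · (1,2)R 3/5 ok · (1,3)B 0/4 unhappy · (1,4)R 1/2 unhappy
Row 2: (2,1)B 1/5 unhappy · (2,2)R 4/8 unhappy · (2,3)R 4/7 unhappy
Row 3: (3,1)B 3/5 ok · (3,2)R 3/8 unhappy · (3,3)B 3/7 unhappy · (3,4)B 2/4 unhappy
Row 4: (4,1)B 2/3 ok · (4,2)B 3/5 ok · (4,3)R 1/5 unhappy · (4,4)B 2/3 ok
Unsatisfied: (1,3), (1,4), (2,1), (2,2), (2,3), (3,2), (3,3), (3,4), (4,3) — 9 in total.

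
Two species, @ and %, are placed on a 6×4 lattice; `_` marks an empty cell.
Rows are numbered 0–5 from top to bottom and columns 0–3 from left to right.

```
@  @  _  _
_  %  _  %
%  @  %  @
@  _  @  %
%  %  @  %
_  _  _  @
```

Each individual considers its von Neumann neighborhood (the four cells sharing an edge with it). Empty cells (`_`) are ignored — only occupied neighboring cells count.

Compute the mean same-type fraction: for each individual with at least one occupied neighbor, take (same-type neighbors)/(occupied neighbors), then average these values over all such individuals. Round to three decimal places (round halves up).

0.240

(0,0)@ 1/1
(0,1)@ 1/2
(1,1)% 0/2
(1,3)% 0/1
(2,0)% 0/2
(2,1)@ 0/3
(2,2)% 0/3
(2,3)@ 0/3
(3,0)@ 0/2
(3,2)@ 1/3
(3,3)% 1/3
(4,0)% 1/2
(4,1)% 1/2
(4,2)@ 1/3
(4,3)% 1/3
(5,3)@ 0/1
Sum over 16 individuals: 1/1 + 1/2 + 0/2 + 0/1 + 0/2 + 0/3 + 0/3 + 0/3 + 0/2 + 1/3 + 1/3 + 1/2 + 1/2 + 1/3 + 1/3 + 0/1 = 23/6; mean = 23/6 ÷ 16 = 23/96 = 0.239583… → 0.240.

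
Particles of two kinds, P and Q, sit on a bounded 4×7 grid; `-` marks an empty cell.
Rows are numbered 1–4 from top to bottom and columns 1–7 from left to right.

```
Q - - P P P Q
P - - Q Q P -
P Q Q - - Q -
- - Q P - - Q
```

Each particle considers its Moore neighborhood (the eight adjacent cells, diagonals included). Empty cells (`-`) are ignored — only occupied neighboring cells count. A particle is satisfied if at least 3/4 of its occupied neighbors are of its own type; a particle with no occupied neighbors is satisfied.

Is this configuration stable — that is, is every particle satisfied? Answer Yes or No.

No

Row 1: (1,1)Q 0/1 unhappy · (1,4)P 1/3 unhappy · (1,5)P 3/5 unhappy · (1,6)P 2/4 unhappy · (1,7)Q 0/2 unhappy
Row 2: (2,1)P 1/3 unhappy · (2,4)Q 2/4 unhappy · (2,5)Q 2/6 unhappy · (2,6)P 2/5 unhappy
Row 3: (3,1)P 1/2 unhappy · (3,2)Q 2/4 unhappy · (3,3)Q 3/4 ok · (3,6)Q 2/3 unhappy
Row 4: (4,3)Q 2/3 unhappy · (4,4)P 0/2 unhappy · (4,7)Q 1/1 ok
For instance (1,1) has only 0/1 same-type neighbors, below 3/4.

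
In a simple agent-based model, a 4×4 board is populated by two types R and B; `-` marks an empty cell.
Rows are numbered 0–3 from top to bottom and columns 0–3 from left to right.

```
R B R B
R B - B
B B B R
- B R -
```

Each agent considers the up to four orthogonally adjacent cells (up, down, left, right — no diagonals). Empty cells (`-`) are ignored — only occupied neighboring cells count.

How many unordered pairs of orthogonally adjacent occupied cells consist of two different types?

Scan each occupied cell's neighbors to the right and below so each pair is counted once.
Row 0: R(0,0)–B(0,1)≠ R(0,0)–R(1,0)= B(0,1)–R(0,2)≠ B(0,1)–B(1,1)= R(0,2)–B(0,3)≠ B(0,3)–B(1,3)=  → 3/6 unlike.
Row 1: R(1,0)–B(1,1)≠ R(1,0)–B(2,0)≠ B(1,1)–B(2,1)= B(1,3)–R(2,3)≠  → 3/4 unlike.
Row 2: B(2,0)–B(2,1)= B(2,1)–B(2,2)= B(2,1)–B(3,1)= B(2,2)–R(2,3)≠ B(2,2)–R(3,2)≠  → 2/5 unlike.
Row 3: B(3,1)–R(3,2)≠  → 1/1 unlike.
Total adjacent occupied pairs: 16; unlike-type pairs: 9.

9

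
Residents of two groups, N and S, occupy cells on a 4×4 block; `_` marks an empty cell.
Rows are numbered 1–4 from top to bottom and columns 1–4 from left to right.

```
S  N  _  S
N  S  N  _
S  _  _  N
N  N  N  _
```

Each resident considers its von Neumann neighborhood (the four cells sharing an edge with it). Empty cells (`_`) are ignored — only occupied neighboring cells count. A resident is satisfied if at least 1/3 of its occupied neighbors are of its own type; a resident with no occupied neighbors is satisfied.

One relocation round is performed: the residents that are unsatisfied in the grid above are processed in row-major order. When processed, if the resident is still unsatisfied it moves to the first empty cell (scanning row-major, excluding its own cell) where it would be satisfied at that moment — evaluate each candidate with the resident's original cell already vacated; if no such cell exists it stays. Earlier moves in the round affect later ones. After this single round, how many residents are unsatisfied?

0

Initially unsatisfied (in order): (1,1), (1,2), (2,1), (2,2), (2,3), (3,1).
  (1,1) → (1,3).
  (1,2) → (1,1).
  (2,1): now satisfied by earlier moves; stays.
  (2,2) → (1,2).
  (2,3) → (2,2).
  (3,1) → (2,3).
Resulting grid:
N S S S
N N S _
_ _ _ N
N N N _
All satisfied now.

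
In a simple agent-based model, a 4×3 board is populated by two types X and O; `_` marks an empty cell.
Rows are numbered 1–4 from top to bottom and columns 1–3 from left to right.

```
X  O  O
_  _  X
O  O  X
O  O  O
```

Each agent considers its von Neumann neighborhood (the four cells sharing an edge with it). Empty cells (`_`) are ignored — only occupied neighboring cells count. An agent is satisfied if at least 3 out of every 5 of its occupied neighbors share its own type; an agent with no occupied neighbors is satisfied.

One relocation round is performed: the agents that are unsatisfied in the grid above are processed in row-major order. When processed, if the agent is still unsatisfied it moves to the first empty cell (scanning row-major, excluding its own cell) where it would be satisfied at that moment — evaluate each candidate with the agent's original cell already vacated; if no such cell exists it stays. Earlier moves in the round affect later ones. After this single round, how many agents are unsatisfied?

4

Initially unsatisfied (in order): (1,1), (1,2), (1,3), (2,3), (3,3), (4,3).
  (1,1): no empty cell satisfies it; stays.
  (1,2): no empty cell satisfies it; stays.
  (1,3) → (2,2).
  (2,3): no empty cell satisfies it; stays.
  (3,3): no empty cell satisfies it; stays.
  (4,3) → (2,1).
Resulting grid:
X O _
O O X
O O X
O O _
Unsatisfied now: (1,1), (1,2), (2,3), (3,3).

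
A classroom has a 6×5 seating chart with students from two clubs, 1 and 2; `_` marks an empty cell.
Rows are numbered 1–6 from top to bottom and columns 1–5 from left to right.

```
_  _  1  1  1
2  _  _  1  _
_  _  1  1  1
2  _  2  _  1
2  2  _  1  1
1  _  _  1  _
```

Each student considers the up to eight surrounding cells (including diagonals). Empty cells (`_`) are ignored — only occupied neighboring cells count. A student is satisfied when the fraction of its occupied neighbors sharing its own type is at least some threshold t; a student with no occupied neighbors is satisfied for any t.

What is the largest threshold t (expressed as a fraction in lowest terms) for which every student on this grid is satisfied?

(1,3)1 2/2
(1,4)1 3/3
(1,5)1 2/2
(2,1)2 — no occupied neighbors
(2,4)1 6/6
(3,3)1 2/3
(3,4)1 4/5
(3,5)1 3/3
(4,1)2 2/2
(4,3)2 1/4
(4,5)1 4/4
(5,1)2 2/3
(5,2)2 3/4
(5,4)1 3/4
(5,5)1 3/3
(6,1)1 0/2
(6,4)1 2/2
The smallest same-type fraction is 0/2 at (6,1), which reduces to 0/1. Any threshold above that leaves this student unsatisfied.

0/1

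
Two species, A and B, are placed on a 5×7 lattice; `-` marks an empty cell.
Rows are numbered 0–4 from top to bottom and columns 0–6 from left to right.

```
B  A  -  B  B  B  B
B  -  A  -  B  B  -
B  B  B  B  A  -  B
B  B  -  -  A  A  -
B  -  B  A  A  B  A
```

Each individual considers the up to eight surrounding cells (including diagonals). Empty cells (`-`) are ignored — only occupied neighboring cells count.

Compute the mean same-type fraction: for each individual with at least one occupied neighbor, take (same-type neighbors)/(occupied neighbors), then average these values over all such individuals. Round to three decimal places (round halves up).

Row 0: (0,0)B 1/2 · (0,1)A 1/3 · (0,3)B 2/3 · (0,4)B 4/4 · (0,5)B 4/4 · (0,6)B 2/2
Row 1: (1,0)B 3/4 · (1,2)A 1/5 · (1,4)B 5/6 · (1,5)B 5/6
Row 2: (2,0)B 4/4 · (2,1)B 5/6 · (2,2)B 3/4 · (2,3)B 2/5 · (2,4)A 2/5 · (2,6)B 1/2
Row 3: (3,0)B 4/4 · (3,1)B 6/6 · (3,4)A 4/6 · (3,5)A 4/6
Row 4: (4,0)B 2/2 · (4,2)B 1/2 · (4,3)A 2/3 · (4,4)A 3/4 · (4,5)B 0/4 · (4,6)A 1/2
Sum over 26 individuals: 1/2 + 1/3 + 2/3 + 4/4 + 4/4 + 2/2 + 3/4 + 1/5 + 5/6 + 5/6 + 4/4 + 5/6 + 3/4 + 2/5 + 2/5 + 1/2 + 4/4 + 6/6 + 4/6 + 4/6 + 2/2 + 1/2 + 2/3 + 3/4 + 0/4 + 1/2 = 71/4; mean = 71/4 ÷ 26 = 71/104 = 0.682692… → 0.683.

0.683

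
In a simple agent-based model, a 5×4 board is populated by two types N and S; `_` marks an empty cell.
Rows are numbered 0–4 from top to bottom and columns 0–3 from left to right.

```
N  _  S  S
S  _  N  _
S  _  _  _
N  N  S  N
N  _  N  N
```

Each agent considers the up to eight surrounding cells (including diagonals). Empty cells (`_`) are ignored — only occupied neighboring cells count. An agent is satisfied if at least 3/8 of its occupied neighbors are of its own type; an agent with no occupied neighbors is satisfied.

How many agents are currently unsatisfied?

4

Row 0: (0,0)N 0/1 unhappy · (0,2)S 1/2 ok · (0,3)S 1/2 ok
Row 1: (1,0)S 1/2 ok · (1,2)N 0/2 unhappy
Row 2: (2,0)S 1/3 unhappy
Row 3: (3,0)N 2/3 ok · (3,1)N 3/5 ok · (3,2)S 0/4 unhappy · (3,3)N 2/3 ok
Row 4: (4,0)N 2/2 ok · (4,2)N 3/4 ok · (4,3)N 2/3 ok
Unsatisfied: (0,0), (1,2), (2,0), (3,2) — 4 in total.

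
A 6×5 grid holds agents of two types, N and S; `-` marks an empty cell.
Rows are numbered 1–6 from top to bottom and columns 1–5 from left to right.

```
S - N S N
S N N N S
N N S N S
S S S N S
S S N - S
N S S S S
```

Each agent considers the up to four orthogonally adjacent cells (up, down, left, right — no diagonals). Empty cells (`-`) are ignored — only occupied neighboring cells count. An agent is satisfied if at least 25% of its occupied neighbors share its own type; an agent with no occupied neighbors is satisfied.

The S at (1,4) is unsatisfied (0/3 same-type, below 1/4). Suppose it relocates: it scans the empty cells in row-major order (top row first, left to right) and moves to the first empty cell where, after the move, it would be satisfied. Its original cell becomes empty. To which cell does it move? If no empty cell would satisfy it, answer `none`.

Vacating (1,4). Empty cells in order:
  (1,2): 1/3 same-type → satisfied — stop here.

(1,2)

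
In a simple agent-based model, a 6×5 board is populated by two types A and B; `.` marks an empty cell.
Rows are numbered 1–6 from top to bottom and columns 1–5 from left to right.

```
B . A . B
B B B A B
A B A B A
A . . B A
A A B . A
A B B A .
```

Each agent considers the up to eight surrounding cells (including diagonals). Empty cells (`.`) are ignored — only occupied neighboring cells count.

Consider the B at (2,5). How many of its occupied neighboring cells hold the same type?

Occupied neighbors of (2,5): (1,5)=B, (2,4)=A, (3,4)=B, (3,5)=A.
Same type (B): 2 of 4.

2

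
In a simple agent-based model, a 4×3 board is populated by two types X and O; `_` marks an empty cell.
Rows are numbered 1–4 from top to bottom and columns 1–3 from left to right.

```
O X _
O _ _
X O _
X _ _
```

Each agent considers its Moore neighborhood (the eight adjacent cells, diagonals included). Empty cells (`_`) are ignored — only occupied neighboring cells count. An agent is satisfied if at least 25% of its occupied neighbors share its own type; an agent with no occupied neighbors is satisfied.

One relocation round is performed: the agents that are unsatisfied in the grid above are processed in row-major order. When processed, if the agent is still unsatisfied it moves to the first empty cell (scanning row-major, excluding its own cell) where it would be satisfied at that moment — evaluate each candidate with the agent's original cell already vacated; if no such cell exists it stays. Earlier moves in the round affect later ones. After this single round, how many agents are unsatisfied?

Initially unsatisfied (in order): (1,2).
  (1,2) → (1,3).
Resulting grid:
O _ X
O _ _
X O _
X _ _
All satisfied now.

0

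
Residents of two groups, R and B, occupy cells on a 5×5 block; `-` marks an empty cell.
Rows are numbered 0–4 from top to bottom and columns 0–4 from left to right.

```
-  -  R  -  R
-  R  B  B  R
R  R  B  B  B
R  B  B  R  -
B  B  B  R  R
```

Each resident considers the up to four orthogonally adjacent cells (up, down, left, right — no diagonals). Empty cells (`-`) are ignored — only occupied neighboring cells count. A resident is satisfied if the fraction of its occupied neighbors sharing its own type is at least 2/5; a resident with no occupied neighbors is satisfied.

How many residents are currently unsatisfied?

4

Row 0: (0,2)R 0/1 not · (0,4)R 1/1 satisfied
Row 1: (1,1)R 1/2 satisfied · (1,2)B 2/4 satisfied · (1,3)B 2/3 satisfied · (1,4)R 1/3 not
Row 2: (2,0)R 2/2 satisfied · (2,1)R 2/4 satisfied · (2,2)B 3/4 satisfied · (2,3)B 3/4 satisfied · (2,4)B 1/2 satisfied
Row 3: (3,0)R 1/3 not · (3,1)B 2/4 satisfied · (3,2)B 3/4 satisfied · (3,3)R 1/3 not
Row 4: (4,0)B 1/2 satisfied · (4,1)B 3/3 satisfied · (4,2)B 2/3 satisfied · (4,3)R 2/3 satisfied · (4,4)R 1/1 satisfied
Unsatisfied: (0,2), (1,4), (3,0), (3,3) — 4 in total.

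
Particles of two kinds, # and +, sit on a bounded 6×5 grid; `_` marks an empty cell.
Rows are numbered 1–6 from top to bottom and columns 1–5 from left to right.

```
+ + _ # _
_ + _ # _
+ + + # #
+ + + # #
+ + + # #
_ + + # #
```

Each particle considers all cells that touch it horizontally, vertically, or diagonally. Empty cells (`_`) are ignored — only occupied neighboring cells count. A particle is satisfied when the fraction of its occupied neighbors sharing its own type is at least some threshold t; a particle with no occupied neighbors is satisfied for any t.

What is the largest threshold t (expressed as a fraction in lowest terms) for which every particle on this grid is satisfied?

Row 1: (1,1)+ 2/2 · (1,2)+ 2/2 · (1,4)# 1/1
Row 2: (2,2)+ 5/5 · (2,4)# 3/4
Row 3: (3,1)+ 4/4 · (3,2)+ 6/6 · (3,3)+ 4/7 · (3,4)# 4/6 · (3,5)# 4/4
Row 4: (4,1)+ 5/5 · (4,2)+ 8/8 · (4,3)+ 5/8 · (4,4)# 5/8 · (4,5)# 5/5
Row 5: (5,1)+ 4/4 · (5,2)+ 7/7 · (5,3)+ 5/8 · (5,4)# 5/8 · (5,5)# 5/5
Row 6: (6,2)+ 4/4 · (6,3)+ 3/5 · (6,4)# 3/5 · (6,5)# 3/3
The smallest same-type fraction is 4/7 at (3,3), which reduces to 4/7. Any threshold above that leaves this particle unsatisfied.

4/7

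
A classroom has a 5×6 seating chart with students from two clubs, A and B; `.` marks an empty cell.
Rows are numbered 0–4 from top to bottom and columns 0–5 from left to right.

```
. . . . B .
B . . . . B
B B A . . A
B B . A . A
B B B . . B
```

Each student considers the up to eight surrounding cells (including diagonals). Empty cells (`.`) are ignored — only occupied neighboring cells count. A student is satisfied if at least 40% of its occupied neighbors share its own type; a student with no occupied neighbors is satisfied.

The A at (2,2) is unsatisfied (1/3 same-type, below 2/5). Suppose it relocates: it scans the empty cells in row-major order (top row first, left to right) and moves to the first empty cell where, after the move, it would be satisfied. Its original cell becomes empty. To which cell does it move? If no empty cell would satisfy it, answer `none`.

Vacating (2,2). Empty cells in order:
  (0,0): 0/1 same-type → still unsatisfied.
  (0,1): 0/1 same-type → still unsatisfied.
  (0,2): 0/0 same-type → satisfied — stop here.

(0,2)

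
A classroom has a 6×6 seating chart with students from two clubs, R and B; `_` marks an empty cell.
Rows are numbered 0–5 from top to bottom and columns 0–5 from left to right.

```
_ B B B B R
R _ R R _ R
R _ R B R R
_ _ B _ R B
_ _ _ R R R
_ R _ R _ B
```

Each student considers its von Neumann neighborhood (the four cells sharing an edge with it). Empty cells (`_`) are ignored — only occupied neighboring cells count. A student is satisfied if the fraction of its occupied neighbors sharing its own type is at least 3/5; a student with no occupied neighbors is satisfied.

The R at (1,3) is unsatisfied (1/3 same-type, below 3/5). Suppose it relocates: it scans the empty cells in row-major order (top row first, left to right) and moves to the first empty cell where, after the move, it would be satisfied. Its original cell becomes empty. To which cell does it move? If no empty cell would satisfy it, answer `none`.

Vacating (1,3). Empty cells in order:
  (0,0): 1/2 same-type → still unsatisfied.
  (1,1): 2/3 same-type → satisfied — stop here.

(1,1)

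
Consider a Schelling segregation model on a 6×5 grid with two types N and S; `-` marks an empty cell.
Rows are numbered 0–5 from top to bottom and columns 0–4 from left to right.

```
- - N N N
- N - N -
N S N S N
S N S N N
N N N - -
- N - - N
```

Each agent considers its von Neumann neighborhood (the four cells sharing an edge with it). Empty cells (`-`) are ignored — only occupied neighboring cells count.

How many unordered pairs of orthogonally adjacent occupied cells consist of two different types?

Scan each occupied cell's neighbors to the right and below so each pair is counted once.
From row 0: 0 unlike of 3 pairs (running 0/3).
From row 1: 2 unlike of 2 pairs (running 2/5).
From row 2: 8 unlike of 9 pairs (running 10/14).
From row 3: 5 unlike of 7 pairs (running 15/21).
From row 4: 0 unlike of 3 pairs (running 15/24).
Total adjacent occupied pairs: 24; unlike-type pairs: 15.

15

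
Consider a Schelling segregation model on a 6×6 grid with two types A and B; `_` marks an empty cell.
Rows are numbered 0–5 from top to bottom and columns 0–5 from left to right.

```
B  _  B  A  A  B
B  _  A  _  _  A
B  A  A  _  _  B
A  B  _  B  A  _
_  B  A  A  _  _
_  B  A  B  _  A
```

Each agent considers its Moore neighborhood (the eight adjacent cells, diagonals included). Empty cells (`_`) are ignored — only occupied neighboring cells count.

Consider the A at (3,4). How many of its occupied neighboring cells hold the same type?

Occupied neighbors of (3,4): (2,5)=B, (3,3)=B, (4,3)=A.
Same type (A): 1 of 3.

1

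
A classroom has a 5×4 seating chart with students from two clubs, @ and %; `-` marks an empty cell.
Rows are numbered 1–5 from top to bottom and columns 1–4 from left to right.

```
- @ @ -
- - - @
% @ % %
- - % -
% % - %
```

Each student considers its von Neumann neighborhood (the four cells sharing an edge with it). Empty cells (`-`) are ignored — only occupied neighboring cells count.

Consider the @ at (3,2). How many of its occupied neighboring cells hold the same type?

0

Occupied neighbors of (3,2): (3,1)=%, (3,3)=%.
Same type (@): 0 of 2.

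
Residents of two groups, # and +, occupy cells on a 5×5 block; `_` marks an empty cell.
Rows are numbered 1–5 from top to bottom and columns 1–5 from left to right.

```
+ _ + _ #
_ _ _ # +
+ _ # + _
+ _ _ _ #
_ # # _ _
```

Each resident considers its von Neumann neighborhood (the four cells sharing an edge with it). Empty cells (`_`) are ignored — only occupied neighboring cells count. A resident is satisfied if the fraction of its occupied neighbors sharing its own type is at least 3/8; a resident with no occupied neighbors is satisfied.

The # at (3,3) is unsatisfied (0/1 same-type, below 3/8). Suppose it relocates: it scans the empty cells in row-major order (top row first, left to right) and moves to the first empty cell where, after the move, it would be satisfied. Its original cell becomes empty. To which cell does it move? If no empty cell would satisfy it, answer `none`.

Vacating (3,3). Empty cells in order:
  (1,2): 0/2 same-type → still unsatisfied.
  (1,4): 2/3 same-type → satisfied — stop here.

(1,4)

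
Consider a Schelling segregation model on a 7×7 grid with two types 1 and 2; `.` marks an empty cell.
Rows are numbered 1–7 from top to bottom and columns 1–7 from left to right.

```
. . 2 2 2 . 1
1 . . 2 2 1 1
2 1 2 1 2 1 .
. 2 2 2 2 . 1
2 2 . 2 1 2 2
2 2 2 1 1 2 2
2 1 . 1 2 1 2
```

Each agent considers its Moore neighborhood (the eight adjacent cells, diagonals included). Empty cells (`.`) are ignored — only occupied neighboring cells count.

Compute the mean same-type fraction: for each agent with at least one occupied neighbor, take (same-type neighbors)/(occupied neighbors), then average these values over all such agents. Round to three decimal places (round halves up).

Row 1: (1,3)2 2/2 · (1,4)2 4/4 · (1,5)2 3/4 · (1,7)1 2/2
Row 2: (2,1)1 1/2 · (2,4)2 6/7 · (2,5)2 4/7 · (2,6)1 3/6 · (2,7)1 3/3
Row 3: (3,1)2 1/3 · (3,2)1 1/5 · (3,3)2 4/6 · (3,4)1 0/7 · (3,5)2 4/7 · (3,6)1 3/6
Row 4: (4,2)2 5/6 · (4,3)2 5/7 · (4,4)2 5/7 · (4,5)2 4/7 · (4,7)1 1/3
Row 5: (5,1)2 4/4 · (5,2)2 6/6 · (5,4)2 4/7 · (5,5)1 2/7 · (5,6)2 4/7 · (5,7)2 3/4
Row 6: (6,1)2 4/5 · (6,2)2 5/6 · (6,3)2 3/6 · (6,4)1 3/6 · (6,5)1 4/8 · (6,6)2 5/8 · (6,7)2 4/5
Row 7: (7,1)2 2/3 · (7,2)1 0/4 · (7,4)1 2/4 · (7,5)2 1/5 · (7,6)1 1/5 · (7,7)2 2/3
Sum over 39 agents: 2/2 + 4/4 + 3/4 + 2/2 + 1/2 + 6/7 + 4/7 + 3/6 + 3/3 + 1/3 + 1/5 + 4/6 + 0/7 + 4/7 + 3/6 + 5/6 + 5/7 + 5/7 + 4/7 + 1/3 + 4/4 + 6/6 + 4/7 + 2/7 + 4/7 + 3/4 + 4/5 + 5/6 + 3/6 + 3/6 + 4/8 + 5/8 + 4/5 + 2/3 + 0/4 + 2/4 + 1/5 + 1/5 + 2/3 = 19813/840; mean = 19813/840 ÷ 39 = 19813/32760 = 0.604792… → 0.605.

0.605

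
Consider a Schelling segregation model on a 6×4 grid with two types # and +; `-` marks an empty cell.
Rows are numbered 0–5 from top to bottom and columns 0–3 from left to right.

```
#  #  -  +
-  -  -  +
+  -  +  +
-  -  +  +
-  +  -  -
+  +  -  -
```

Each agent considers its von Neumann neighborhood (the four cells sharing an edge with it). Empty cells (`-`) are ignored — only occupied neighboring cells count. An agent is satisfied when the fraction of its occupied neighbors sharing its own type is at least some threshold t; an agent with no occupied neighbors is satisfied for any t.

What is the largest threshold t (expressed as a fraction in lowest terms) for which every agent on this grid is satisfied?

Row 0: (0,0)# 1/1 · (0,1)# 1/1 · (0,3)+ 1/1
Row 1: (1,3)+ 2/2
Row 2: (2,0)+ — no occupied neighbors · (2,2)+ 2/2 · (2,3)+ 3/3
Row 3: (3,2)+ 2/2 · (3,3)+ 2/2
Row 4: (4,1)+ 1/1
Row 5: (5,0)+ 1/1 · (5,1)+ 2/2
The smallest same-type fraction is 1/1 at (0,0), which reduces to 1/1. Any threshold above that leaves this agent unsatisfied.

1/1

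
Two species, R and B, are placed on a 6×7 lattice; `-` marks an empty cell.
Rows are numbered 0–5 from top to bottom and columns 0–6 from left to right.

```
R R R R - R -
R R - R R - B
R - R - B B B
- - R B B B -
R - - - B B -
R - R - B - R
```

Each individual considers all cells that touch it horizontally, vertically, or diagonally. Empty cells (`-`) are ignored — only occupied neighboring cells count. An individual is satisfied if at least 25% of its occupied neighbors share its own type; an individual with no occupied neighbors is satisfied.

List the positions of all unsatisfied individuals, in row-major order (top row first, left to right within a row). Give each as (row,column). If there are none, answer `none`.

(0,0)R 3/3 satisfied
(0,1)R 4/4 satisfied
(0,2)R 4/4 satisfied
(0,3)R 3/3 satisfied
(0,5)R 1/2 satisfied
(1,0)R 4/4 satisfied
(1,1)R 6/6 satisfied
(1,3)R 4/5 satisfied
(1,4)R 3/5 satisfied
(1,6)B 2/3 satisfied
(2,0)R 2/2 satisfied
(2,2)R 3/4 satisfied
(2,4)B 4/6 satisfied
(2,5)B 5/6 satisfied
(2,6)B 3/3 satisfied
(3,2)R 1/2 satisfied
(3,3)B 3/5 satisfied
(3,4)B 6/6 satisfied
(3,5)B 6/6 satisfied
(4,0)R 1/1 satisfied
(4,4)B 5/5 satisfied
(4,5)B 4/5 satisfied
(5,0)R 1/1 satisfied
(5,2)R 0/0 satisfied
(5,4)B 2/2 satisfied
(5,6)R 0/1 not

(5,6)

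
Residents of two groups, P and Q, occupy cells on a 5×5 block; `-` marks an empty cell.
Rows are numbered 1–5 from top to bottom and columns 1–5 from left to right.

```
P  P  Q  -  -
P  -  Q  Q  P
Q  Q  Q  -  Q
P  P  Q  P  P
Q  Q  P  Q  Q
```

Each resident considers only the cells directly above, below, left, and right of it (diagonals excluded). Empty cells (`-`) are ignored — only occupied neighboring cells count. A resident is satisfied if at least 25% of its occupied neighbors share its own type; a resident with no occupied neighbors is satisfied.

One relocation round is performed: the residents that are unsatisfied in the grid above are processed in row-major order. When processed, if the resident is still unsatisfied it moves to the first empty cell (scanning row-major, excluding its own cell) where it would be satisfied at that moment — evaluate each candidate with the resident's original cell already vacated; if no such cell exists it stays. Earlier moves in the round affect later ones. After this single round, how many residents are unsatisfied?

Initially unsatisfied (in order): (2,5), (3,5), (5,3).
  (2,5) → (1,5).
  (3,5) → (1,4).
  (5,3) → (2,2).
Resulting grid:
P P Q Q P
P P Q Q -
Q Q Q - -
P P Q P P
Q Q - Q Q
Unsatisfied now: (1,5).

1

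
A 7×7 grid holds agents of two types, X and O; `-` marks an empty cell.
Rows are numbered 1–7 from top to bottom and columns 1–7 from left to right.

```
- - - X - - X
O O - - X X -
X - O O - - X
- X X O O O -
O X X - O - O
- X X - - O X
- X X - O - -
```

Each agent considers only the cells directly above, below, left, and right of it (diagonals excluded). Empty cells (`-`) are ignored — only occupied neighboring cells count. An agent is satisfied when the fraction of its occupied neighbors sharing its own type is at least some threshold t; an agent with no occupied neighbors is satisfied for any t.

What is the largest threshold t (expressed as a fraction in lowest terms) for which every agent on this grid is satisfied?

0/1

(1,4)X — no occupied neighbors
(1,7)X — no occupied neighbors
(2,1)O 1/2
(2,2)O 1/1
(2,5)X 1/1
(2,6)X 1/1
(3,1)X 0/1
(3,3)O 1/2
(3,4)O 2/2
(3,7)X — no occupied neighbors
(4,2)X 2/2
(4,3)X 2/4
(4,4)O 2/3
(4,5)O 3/3
(4,6)O 1/1
(5,1)O 0/1
(5,2)X 3/4
(5,3)X 3/3
(5,5)O 1/1
(5,7)O 0/1
(6,2)X 3/3
(6,3)X 3/3
(6,6)O 0/1
(6,7)X 0/2
(7,2)X 2/2
(7,3)X 2/2
(7,5)O — no occupied neighbors
The smallest same-type fraction is 0/1 at (3,1), which reduces to 0/1. Any threshold above that leaves this agent unsatisfied.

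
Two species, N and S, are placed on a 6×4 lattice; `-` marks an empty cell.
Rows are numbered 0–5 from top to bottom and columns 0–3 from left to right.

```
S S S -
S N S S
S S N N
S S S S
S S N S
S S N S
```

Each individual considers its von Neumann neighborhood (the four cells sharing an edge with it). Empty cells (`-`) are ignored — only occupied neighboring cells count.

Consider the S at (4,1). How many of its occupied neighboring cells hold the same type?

Occupied neighbors of (4,1): (3,1)=S, (5,1)=S, (4,0)=S, (4,2)=N.
Same type (S): 3 of 4.

3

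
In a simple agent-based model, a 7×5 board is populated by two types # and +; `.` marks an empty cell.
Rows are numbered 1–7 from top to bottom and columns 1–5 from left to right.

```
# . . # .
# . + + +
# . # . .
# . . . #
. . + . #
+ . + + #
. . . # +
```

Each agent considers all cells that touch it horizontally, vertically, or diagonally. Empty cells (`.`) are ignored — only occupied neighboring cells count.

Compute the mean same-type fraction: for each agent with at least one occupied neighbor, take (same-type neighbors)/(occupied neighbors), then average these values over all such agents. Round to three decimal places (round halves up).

(1,1)# 1/1
(1,4)# 0/3
(2,1)# 2/2
(2,3)+ 1/3
(2,4)+ 2/4
(2,5)+ 1/2
(3,1)# 2/2
(3,3)# 0/2
(4,1)# 1/1
(4,5)# 1/1
(5,3)+ 2/2
(5,5)# 2/3
(6,1)+ — no occupied neighbors
(6,3)+ 2/3
(6,4)+ 3/6
(6,5)# 2/4
(7,4)# 1/4
(7,5)+ 1/3
Sum over 17 agents: 1/1 + 0/3 + 2/2 + 1/3 + 2/4 + 1/2 + 2/2 + 0/2 + 1/1 + 1/1 + 2/2 + 2/3 + 2/3 + 3/6 + 2/4 + 1/4 + 1/3 = 41/4; mean = 41/4 ÷ 17 = 41/68 = 0.602941… → 0.603.

0.603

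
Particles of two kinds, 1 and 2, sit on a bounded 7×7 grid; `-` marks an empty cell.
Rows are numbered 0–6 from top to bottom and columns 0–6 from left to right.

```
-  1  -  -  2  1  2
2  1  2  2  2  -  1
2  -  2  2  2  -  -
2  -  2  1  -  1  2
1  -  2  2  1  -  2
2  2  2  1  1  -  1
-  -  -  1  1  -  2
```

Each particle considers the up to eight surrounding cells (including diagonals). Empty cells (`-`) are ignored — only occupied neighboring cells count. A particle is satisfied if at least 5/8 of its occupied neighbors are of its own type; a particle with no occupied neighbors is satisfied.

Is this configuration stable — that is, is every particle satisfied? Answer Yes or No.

Row 0: (0,1)1 1/3 unhappy · (0,4)2 2/3 ok · (0,5)1 1/4 unhappy · (0,6)2 0/2 unhappy
Row 1: (1,0)2 1/3 unhappy · (1,1)1 1/5 unhappy · (1,2)2 3/5 unhappy · (1,3)2 6/6 ok · (1,4)2 4/5 ok · (1,6)1 1/2 unhappy
Row 2: (2,0)2 2/3 ok · (2,2)2 4/6 ok · (2,3)2 6/7 ok · (2,4)2 3/5 unhappy
Row 3: (3,0)2 1/2 unhappy · (3,2)2 4/5 ok · (3,3)1 1/7 unhappy · (3,5)1 1/4 unhappy · (3,6)2 1/2 unhappy
Row 4: (4,0)1 0/3 unhappy · (4,2)2 4/6 ok · (4,3)2 3/7 unhappy · (4,4)1 4/5 ok · (4,6)2 1/3 unhappy
Row 5: (5,0)2 1/2 unhappy · (5,1)2 3/4 ok · (5,2)2 3/5 unhappy · (5,3)1 4/7 unhappy · (5,4)1 4/5 ok · (5,6)1 0/2 unhappy
Row 6: (6,3)1 3/4 ok · (6,4)1 3/3 ok · (6,6)2 0/1 unhappy
For instance (0,1) has only 1/3 same-type neighbors, below 5/8.

No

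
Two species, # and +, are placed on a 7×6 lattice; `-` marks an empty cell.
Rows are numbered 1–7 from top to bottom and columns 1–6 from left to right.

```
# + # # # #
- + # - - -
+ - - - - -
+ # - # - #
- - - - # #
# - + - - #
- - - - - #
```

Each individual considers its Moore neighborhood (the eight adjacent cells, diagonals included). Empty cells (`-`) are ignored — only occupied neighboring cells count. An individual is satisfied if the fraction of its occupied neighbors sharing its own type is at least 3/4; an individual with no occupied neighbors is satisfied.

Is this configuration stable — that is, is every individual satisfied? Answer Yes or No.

Row 1: (1,1)# 0/2 ✗ · (1,2)+ 1/4 ✗ · (1,3)# 2/4 ✗ · (1,4)# 3/3 ✓ · (1,5)# 2/2 ✓ · (1,6)# 1/1 ✓
Row 2: (2,2)+ 2/5 ✗ · (2,3)# 2/4 ✗
Row 3: (3,1)+ 2/3 ✗
Row 4: (4,1)+ 1/2 ✗ · (4,2)# 0/2 ✗ · (4,4)# 1/1 ✓ · (4,6)# 2/2 ✓
Row 5: (5,5)# 4/4 ✓ · (5,6)# 3/3 ✓
Row 6: (6,1)# 0/0 ✓ · (6,3)+ 0/0 ✓ · (6,6)# 3/3 ✓
Row 7: (7,6)# 1/1 ✓
For instance (1,1) has only 0/2 same-type neighbors, below 3/4.

No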